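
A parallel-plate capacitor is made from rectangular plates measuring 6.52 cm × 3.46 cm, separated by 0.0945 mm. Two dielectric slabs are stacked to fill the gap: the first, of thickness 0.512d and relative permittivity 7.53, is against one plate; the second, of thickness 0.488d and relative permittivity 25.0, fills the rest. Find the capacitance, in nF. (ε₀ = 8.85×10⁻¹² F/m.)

C ≈ 2.41 nF

A = 6.52 × 3.46 cm² = 2.26×10⁻³ m².
Stacked slabs ⇒ two capacitors in series, each with the full plate area.
C₁ = κ₁ε₀A/d₁ = 7.53 × 8.85×10⁻¹² × 2.26×10⁻³ / 4.84×10⁻⁵ = 3.11×10⁻⁹ F.
C₂ = κ₂ε₀A/d₂ = 25.0 × 8.85×10⁻¹² × 2.26×10⁻³ / 4.61×10⁻⁵ = 1.08×10⁻⁸ F.
C = (1/C₁ + 1/C₂)⁻¹ = 2.41×10⁻⁹ F.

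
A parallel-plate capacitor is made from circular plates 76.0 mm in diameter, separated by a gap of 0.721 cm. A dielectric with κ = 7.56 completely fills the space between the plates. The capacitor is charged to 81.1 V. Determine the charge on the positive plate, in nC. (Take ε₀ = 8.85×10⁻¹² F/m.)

A = π(76.0/2 mm)² = 4.54×10⁻³ m².
C = κε₀A/d = 7.56 × 8.85×10⁻¹² × 4.54×10⁻³ / 7.21×10⁻³ = 4.21×10⁻¹¹ F.
Q = CV = 4.21×10⁻¹¹ × 81.1 = 3.41×10⁻⁹ C.

Q ≈ 3.41 nC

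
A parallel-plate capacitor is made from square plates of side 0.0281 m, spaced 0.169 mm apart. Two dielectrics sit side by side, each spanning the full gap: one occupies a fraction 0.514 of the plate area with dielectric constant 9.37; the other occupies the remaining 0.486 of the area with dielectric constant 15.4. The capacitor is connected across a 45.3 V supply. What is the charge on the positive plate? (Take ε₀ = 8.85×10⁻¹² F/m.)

A = (0.0281 m)² = 7.90×10⁻⁴ m².
Side-by-side slabs ⇒ two capacitors in parallel, each spanning the full gap.
C₁ = κ₁ε₀A₁/d = 9.37 × 8.85×10⁻¹² × 4.06×10⁻⁴ / 1.69×10⁻⁴ = 1.99×10⁻¹⁰ F.
C₂ = κ₂ε₀A₂/d = 15.4 × 8.85×10⁻¹² × 3.84×10⁻⁴ / 1.69×10⁻⁴ = 3.09×10⁻¹⁰ F.
C = C₁ + C₂ = 5.09×10⁻¹⁰ F.
Q = CV = 5.09×10⁻¹⁰ × 45.3 = 2.30×10⁻⁸ C.

23.0 nC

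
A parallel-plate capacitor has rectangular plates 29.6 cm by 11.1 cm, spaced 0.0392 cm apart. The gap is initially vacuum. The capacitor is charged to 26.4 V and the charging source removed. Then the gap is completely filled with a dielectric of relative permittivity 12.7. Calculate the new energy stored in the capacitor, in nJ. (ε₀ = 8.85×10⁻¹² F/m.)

A = 29.6 × 11.1 cm² = 3.29×10⁻² m².
Initially C₁ = ε₀A/d = 8.85×10⁻¹² × 3.29×10⁻² / 3.92×10⁻⁴ = 7.42×10⁻¹⁰ F.
U₁ = 2.58×10⁻⁷ J.
Isolated ⇒ Q is held fixed. C₂ = 12.7 C₁ and U = Q²/(2C), so U₂/U₁ = C₁/C₂ = 0.0787.
U₂ = 0.0787 × 2.58×10⁻⁷ = 2.04×10⁻⁸ J.

U ≈ 20.4 nJ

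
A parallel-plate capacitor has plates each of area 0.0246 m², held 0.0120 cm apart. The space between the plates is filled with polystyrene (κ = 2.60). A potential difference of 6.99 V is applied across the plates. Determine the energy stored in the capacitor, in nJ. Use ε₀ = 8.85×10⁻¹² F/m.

C = κε₀A/d = 2.60 × 8.85×10⁻¹² × 2.46×10⁻² / 1.20×10⁻⁴ = 4.72×10⁻⁹ F.
U = ½CV² = ½ × 4.72×10⁻⁹ × (6.99)² = 1.15×10⁻⁷ J.

U ≈ 115 nJ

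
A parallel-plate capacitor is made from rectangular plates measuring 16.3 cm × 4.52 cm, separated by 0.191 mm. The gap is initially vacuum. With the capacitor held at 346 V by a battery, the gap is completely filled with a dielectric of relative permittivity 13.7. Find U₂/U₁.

Battery connected ⇒ V is held fixed.
C₂ = 13.7 C₁ and U = ½CV², so U₂/U₁ = C₂/C₁ = 13.7.

U₂/U₁ ≈ 13.7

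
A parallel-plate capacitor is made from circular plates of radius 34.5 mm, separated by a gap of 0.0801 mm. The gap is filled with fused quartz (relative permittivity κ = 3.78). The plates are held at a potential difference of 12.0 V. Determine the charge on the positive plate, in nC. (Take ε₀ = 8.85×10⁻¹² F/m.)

Q ≈ 18.7 nC

A = π(34.5 mm)² = 3.74×10⁻³ m².
C = κε₀A/d = 3.78 × 8.85×10⁻¹² × 3.74×10⁻³ / 8.01×10⁻⁵ = 1.56×10⁻⁹ F.
Q = CV = 1.56×10⁻⁹ × 12.0 = 1.87×10⁻⁸ C.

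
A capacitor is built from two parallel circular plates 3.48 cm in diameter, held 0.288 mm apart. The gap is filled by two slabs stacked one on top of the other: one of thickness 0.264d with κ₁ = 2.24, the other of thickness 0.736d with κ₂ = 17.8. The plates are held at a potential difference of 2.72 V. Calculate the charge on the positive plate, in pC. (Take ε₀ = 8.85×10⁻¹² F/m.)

A = π(3.48/2 cm)² = 9.51×10⁻⁴ m².
Stacked slabs ⇒ two capacitors in series, each with the full plate area.
C₁ = κ₁ε₀A/d₁ = 2.24 × 8.85×10⁻¹² × 9.51×10⁻⁴ / 7.60×10⁻⁵ = 2.48×10⁻¹⁰ F.
C₂ = κ₂ε₀A/d₂ = 17.8 × 8.85×10⁻¹² × 9.51×10⁻⁴ / 2.12×10⁻⁴ = 7.07×10⁻¹⁰ F.
C = (1/C₁ + 1/C₂)⁻¹ = 1.84×10⁻¹⁰ F.
Q = CV = 1.84×10⁻¹⁰ × 2.72 = 4.99×10⁻¹⁰ C.

Q ≈ 499 pC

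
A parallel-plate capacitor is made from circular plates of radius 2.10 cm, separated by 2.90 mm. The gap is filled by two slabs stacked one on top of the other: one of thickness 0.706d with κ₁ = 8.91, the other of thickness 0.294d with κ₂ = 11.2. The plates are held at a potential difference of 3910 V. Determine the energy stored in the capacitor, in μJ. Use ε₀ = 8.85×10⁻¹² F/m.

U ≈ 306 μJ

A = π(2.10 cm)² = 1.39×10⁻³ m².
Stacked slabs ⇒ two capacitors in series, each with the full plate area.
C₁ = κ₁ε₀A/d₁ = 8.91 × 8.85×10⁻¹² × 1.39×10⁻³ / 2.05×10⁻³ = 5.34×10⁻¹¹ F.
C₂ = κ₂ε₀A/d₂ = 11.2 × 8.85×10⁻¹² × 1.39×10⁻³ / 8.53×10⁻⁴ = 1.61×10⁻¹⁰ F.
C = (1/C₁ + 1/C₂)⁻¹ = 4.01×10⁻¹¹ F.
U = ½CV² = ½ × 4.01×10⁻¹¹ × (3910)² = 3.06×10⁻⁴ J.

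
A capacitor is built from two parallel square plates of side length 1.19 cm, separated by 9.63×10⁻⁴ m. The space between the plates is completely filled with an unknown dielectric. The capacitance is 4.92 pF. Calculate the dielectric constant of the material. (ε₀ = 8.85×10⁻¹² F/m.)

κ ≈ 3.78

A = (1.19 cm)² = 1.42×10⁻⁴ m².
κ = Cd/(ε₀A) = 4.92×10⁻¹² × 9.63×10⁻⁴ / (8.85×10⁻¹² × 1.42×10⁻⁴) = 3.78.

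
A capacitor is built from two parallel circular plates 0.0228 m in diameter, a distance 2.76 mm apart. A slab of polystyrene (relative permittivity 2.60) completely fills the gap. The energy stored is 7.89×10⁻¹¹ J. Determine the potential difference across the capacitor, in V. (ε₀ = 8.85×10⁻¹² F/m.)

6.81 V

A = π(0.0228/2 m)² = 4.08×10⁻⁴ m².
C = κε₀A/d = 2.60 × 8.85×10⁻¹² × 4.08×10⁻⁴ / 2.76×10⁻³ = 3.40×10⁻¹² F.
V = √(2U/C) = √(2 × 7.89×10⁻¹¹ / 3.40×10⁻¹²) = 6.81 V.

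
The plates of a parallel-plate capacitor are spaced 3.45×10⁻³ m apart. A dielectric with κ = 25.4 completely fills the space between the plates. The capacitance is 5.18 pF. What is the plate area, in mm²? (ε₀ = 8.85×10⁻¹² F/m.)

A = Cd/(κε₀) = 5.18×10⁻¹² × 3.45×10⁻³ / (25.4 × 8.85×10⁻¹²) = 7.95×10⁻⁵ m².

79.5 mm²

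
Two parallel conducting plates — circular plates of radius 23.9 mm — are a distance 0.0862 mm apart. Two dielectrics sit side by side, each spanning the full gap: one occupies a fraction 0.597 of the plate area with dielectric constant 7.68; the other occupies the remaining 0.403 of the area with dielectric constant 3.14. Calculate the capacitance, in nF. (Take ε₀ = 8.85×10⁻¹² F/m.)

C ≈ 1.08 nF

A = π(23.9 mm)² = 1.79×10⁻³ m².
Side-by-side slabs ⇒ two capacitors in parallel, each spanning the full gap.
C₁ = κ₁ε₀A₁/d = 7.68 × 8.85×10⁻¹² × 1.07×10⁻³ / 8.62×10⁻⁵ = 8.45×10⁻¹⁰ F.
C₂ = κ₂ε₀A₂/d = 3.14 × 8.85×10⁻¹² × 7.23×10⁻⁴ / 8.62×10⁻⁵ = 2.33×10⁻¹⁰ F.
C = C₁ + C₂ = 1.08×10⁻⁹ F.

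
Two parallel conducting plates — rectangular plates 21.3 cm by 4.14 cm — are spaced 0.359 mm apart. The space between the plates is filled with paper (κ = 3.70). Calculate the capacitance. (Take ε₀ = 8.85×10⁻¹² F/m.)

A = 21.3 × 4.14 cm² = 8.82×10⁻³ m².
C = κε₀A/d = 3.70 × 8.85×10⁻¹² × 8.82×10⁻³ / 3.59×10⁻⁴ = 8.04×10⁻¹⁰ F.

C ≈ 0.804 nF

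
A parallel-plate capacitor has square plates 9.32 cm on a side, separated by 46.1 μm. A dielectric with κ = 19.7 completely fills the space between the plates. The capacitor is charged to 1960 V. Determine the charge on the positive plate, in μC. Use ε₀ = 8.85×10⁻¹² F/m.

64.4 μC

A = (9.32 cm)² = 8.69×10⁻³ m².
C = κε₀A/d = 19.7 × 8.85×10⁻¹² × 8.69×10⁻³ / 4.61×10⁻⁵ = 3.29×10⁻⁸ F.
Q = CV = 3.29×10⁻⁸ × 1960 = 6.44×10⁻⁵ C.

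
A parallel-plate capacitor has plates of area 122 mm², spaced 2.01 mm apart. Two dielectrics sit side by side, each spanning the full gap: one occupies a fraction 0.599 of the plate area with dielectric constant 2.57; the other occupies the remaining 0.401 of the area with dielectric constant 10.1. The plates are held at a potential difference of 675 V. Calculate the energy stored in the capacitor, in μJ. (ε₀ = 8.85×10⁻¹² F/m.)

A = 122 mm² = 1.22×10⁻⁴ m².
Side-by-side slabs ⇒ two capacitors in parallel, each spanning the full gap.
C₁ = κ₁ε₀A₁/d = 2.57 × 8.85×10⁻¹² × 7.31×10⁻⁵ / 2.01×10⁻³ = 8.27×10⁻¹³ F.
C₂ = κ₂ε₀A₂/d = 10.1 × 8.85×10⁻¹² × 4.89×10⁻⁵ / 2.01×10⁻³ = 2.18×10⁻¹² F.
C = C₁ + C₂ = 3.00×10⁻¹² F.
U = ½CV² = ½ × 3.00×10⁻¹² × (675)² = 6.84×10⁻⁷ J.

U ≈ 0.684 μJ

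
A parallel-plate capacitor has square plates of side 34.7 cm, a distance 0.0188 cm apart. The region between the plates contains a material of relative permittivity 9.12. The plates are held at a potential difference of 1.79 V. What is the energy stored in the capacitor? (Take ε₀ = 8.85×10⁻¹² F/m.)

U ≈ 82.8 nJ

A = (34.7 cm)² = 0.120 m².
C = κε₀A/d = 9.12 × 8.85×10⁻¹² × 0.120 / 1.88×10⁻⁴ = 5.17×10⁻⁸ F.
U = ½CV² = ½ × 5.17×10⁻⁸ × (1.79)² = 8.28×10⁻⁸ J.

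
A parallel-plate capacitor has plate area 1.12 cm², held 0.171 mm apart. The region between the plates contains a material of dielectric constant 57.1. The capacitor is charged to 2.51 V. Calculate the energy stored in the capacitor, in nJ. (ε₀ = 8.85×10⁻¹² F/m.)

U ≈ 1.04 nJ

A = 1.12 cm² = 1.12×10⁻⁴ m².
C = κε₀A/d = 57.1 × 8.85×10⁻¹² × 1.12×10⁻⁴ / 1.71×10⁻⁴ = 3.31×10⁻¹⁰ F.
U = ½CV² = ½ × 3.31×10⁻¹⁰ × (2.51)² = 1.04×10⁻⁹ J.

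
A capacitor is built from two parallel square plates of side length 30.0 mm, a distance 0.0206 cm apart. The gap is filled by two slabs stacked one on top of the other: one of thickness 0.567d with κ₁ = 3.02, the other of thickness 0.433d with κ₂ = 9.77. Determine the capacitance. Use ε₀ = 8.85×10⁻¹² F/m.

167 pF

A = (30.0 mm)² = 9.00×10⁻⁴ m².
Stacked slabs ⇒ two capacitors in series, each with the full plate area.
C₁ = κ₁ε₀A/d₁ = 3.02 × 8.85×10⁻¹² × 9.00×10⁻⁴ / 1.17×10⁻⁴ = 2.06×10⁻¹⁰ F.
C₂ = κ₂ε₀A/d₂ = 9.77 × 8.85×10⁻¹² × 9.00×10⁻⁴ / 8.92×10⁻⁵ = 8.72×10⁻¹⁰ F.
C = (1/C₁ + 1/C₂)⁻¹ = 1.67×10⁻¹⁰ F.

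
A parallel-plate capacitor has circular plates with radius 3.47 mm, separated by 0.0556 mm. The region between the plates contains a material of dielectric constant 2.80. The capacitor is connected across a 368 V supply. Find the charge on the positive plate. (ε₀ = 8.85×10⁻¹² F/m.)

Q ≈ 6.20 nC

A = π(3.47 mm)² = 3.78×10⁻⁵ m².
C = κε₀A/d = 2.80 × 8.85×10⁻¹² × 3.78×10⁻⁵ / 5.56×10⁻⁵ = 1.69×10⁻¹¹ F.
Q = CV = 1.69×10⁻¹¹ × 368 = 6.20×10⁻⁹ C.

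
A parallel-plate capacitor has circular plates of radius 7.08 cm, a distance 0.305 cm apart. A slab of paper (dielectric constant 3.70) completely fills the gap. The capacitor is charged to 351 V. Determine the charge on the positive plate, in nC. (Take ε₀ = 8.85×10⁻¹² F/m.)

59.3 nC

A = π(7.08 cm)² = 1.57×10⁻² m².
C = κε₀A/d = 3.70 × 8.85×10⁻¹² × 1.57×10⁻² / 3.05×10⁻³ = 1.69×10⁻¹⁰ F.
Q = CV = 1.69×10⁻¹⁰ × 351 = 5.93×10⁻⁸ C.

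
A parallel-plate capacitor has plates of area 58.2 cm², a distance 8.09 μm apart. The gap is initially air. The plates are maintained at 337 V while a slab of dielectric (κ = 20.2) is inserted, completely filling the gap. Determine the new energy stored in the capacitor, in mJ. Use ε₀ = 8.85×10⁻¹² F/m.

A = 58.2 cm² = 5.82×10⁻³ m².
Initially C₁ = ε₀A/d = 8.85×10⁻¹² × 5.82×10⁻³ / 8.09×10⁻⁶ = 6.37×10⁻⁹ F.
U₁ = 3.62×10⁻⁴ J.
Battery connected ⇒ V is held fixed. C₂ = 20.2 C₁ and U = ½CV², so U₂/U₁ = C₂/C₁ = 20.2.
U₂ = 20.2 × 3.62×10⁻⁴ = 7.30×10⁻³ J.

U ≈ 7.30 mJ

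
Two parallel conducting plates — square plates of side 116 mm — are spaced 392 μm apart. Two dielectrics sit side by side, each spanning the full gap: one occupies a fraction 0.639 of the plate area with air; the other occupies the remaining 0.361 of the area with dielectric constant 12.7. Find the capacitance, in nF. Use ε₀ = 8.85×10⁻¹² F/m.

A = (116 mm)² = 1.35×10⁻² m².
Side-by-side slabs ⇒ two capacitors in parallel, each spanning the full gap.
C₁ = κ₁ε₀A₁/d = 1.00 × 8.85×10⁻¹² × 8.60×10⁻³ / 3.92×10⁻⁴ = 1.94×10⁻¹⁰ F.
C₂ = κ₂ε₀A₂/d = 12.7 × 8.85×10⁻¹² × 4.86×10⁻³ / 3.92×10⁻⁴ = 1.39×10⁻⁹ F.
C = C₁ + C₂ = 1.59×10⁻⁹ F.

1.59 nF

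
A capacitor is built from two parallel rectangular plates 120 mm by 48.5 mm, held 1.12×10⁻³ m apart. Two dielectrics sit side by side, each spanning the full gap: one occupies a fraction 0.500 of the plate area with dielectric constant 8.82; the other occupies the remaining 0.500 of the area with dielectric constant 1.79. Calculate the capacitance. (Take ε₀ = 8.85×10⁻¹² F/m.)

A = 120 × 48.5 mm² = 5.82×10⁻³ m².
Side-by-side slabs ⇒ two capacitors in parallel, each spanning the full gap.
C₁ = κ₁ε₀A₁/d = 8.82 × 8.85×10⁻¹² × 2.91×10⁻³ / 1.12×10⁻³ = 2.03×10⁻¹⁰ F.
C₂ = κ₂ε₀A₂/d = 1.79 × 8.85×10⁻¹² × 2.91×10⁻³ / 1.12×10⁻³ = 4.12×10⁻¹¹ F.
C = C₁ + C₂ = 2.44×10⁻¹⁰ F.

244 pF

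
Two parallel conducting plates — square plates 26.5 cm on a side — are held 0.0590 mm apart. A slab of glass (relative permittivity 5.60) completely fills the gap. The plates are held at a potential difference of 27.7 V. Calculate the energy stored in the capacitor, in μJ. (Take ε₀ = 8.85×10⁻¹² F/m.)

A = (26.5 cm)² = 7.02×10⁻² m².
C = κε₀A/d = 5.60 × 8.85×10⁻¹² × 7.02×10⁻² / 5.90×10⁻⁵ = 5.90×10⁻⁸ F.
U = ½CV² = ½ × 5.90×10⁻⁸ × (27.7)² = 2.26×10⁻⁵ J.

U ≈ 22.6 μJ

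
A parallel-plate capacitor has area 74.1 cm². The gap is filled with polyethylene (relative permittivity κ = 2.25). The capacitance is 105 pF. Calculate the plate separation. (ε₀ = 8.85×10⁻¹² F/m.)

d ≈ 1.41 mm

A = 74.1 cm² = 7.41×10⁻³ m².
d = κε₀A/C = 2.25 × 8.85×10⁻¹² × 7.41×10⁻³ / 1.05×10⁻¹⁰ = 1.41×10⁻³ m.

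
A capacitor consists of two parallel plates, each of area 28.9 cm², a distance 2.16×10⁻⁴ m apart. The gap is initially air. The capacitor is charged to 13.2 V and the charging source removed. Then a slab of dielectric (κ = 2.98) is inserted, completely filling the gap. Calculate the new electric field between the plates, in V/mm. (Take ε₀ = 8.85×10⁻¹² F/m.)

A = 28.9 cm² = 2.89×10⁻³ m².
Initially C₁ = ε₀A/d = 8.85×10⁻¹² × 2.89×10⁻³ / 2.16×10⁻⁴ = 1.18×10⁻¹⁰ F.
E₁ = 6.11×10⁴ V/m.
Isolated ⇒ Q is held fixed. V₂ = Q/C₂ = V₁/2.98; E = V/d, so E₂/E₁ = (V₂/V₁)(d₁/d₂) = 0.336.
E₂ = 0.336 × 6.11×10⁴ = 2.05×10⁴ V/m.

20.5 V/mm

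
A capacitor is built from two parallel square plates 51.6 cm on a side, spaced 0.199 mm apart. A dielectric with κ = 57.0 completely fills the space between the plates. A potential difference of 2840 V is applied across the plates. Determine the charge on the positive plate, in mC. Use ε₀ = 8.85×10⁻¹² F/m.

A = (51.6 cm)² = 0.266 m².
C = κε₀A/d = 57.0 × 8.85×10⁻¹² × 0.266 / 1.99×10⁻⁴ = 6.75×10⁻⁷ F.
Q = CV = 6.75×10⁻⁷ × 2840 = 1.92×10⁻³ C.

1.92 mC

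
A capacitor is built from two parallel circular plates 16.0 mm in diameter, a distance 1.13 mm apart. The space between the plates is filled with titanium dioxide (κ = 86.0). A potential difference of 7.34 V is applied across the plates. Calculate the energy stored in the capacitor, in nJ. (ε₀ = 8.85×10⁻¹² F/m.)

A = π(16.0/2 mm)² = 2.01×10⁻⁴ m².
C = κε₀A/d = 86.0 × 8.85×10⁻¹² × 2.01×10⁻⁴ / 1.13×10⁻³ = 1.35×10⁻¹⁰ F.
U = ½CV² = ½ × 1.35×10⁻¹⁰ × (7.34)² = 3.65×10⁻⁹ J.

U ≈ 3.65 nJ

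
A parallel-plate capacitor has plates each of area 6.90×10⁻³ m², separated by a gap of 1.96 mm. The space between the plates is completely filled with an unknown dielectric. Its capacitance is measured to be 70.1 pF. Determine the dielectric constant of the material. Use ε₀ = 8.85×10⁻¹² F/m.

2.25

κ = Cd/(ε₀A) = 7.01×10⁻¹¹ × 1.96×10⁻³ / (8.85×10⁻¹² × 6.90×10⁻³) = 2.25.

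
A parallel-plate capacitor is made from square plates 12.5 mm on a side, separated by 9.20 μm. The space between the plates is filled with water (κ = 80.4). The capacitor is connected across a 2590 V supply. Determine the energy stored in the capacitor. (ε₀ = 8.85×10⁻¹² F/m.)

A = (12.5 mm)² = 1.56×10⁻⁴ m².
C = κε₀A/d = 80.4 × 8.85×10⁻¹² × 1.56×10⁻⁴ / 9.20×10⁻⁶ = 1.21×10⁻⁸ F.
U = ½CV² = ½ × 1.21×10⁻⁸ × (2590)² = 4.05×10⁻² J.

40.5 mJ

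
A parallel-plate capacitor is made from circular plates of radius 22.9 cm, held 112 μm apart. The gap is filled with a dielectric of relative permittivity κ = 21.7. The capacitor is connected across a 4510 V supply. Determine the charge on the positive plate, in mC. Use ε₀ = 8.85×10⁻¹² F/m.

Q ≈ 1.27 mC

A = π(22.9 cm)² = 0.165 m².
C = κε₀A/d = 21.7 × 8.85×10⁻¹² × 0.165 / 1.12×10⁻⁴ = 2.82×10⁻⁷ F.
Q = CV = 2.82×10⁻⁷ × 4510 = 1.27×10⁻³ C.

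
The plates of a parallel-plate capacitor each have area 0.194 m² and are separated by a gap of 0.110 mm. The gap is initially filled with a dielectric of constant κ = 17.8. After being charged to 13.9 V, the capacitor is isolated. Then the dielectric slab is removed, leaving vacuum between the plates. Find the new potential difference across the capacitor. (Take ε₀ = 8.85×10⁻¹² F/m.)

Initially C₁ = κε₀A/d = 17.8 × 8.85×10⁻¹² × 0.194 / 1.10×10⁻⁴ = 2.78×10⁻⁷ F.
V₁ = 13.9 V.
Isolated ⇒ Q is held fixed. C₂ = 0.0562 C₁ and V = Q/C, so V₂/V₁ = C₁/C₂ = 17.8.
V₂ = 17.8 × 13.9 = 2.47×10² V.

V ≈ 247 V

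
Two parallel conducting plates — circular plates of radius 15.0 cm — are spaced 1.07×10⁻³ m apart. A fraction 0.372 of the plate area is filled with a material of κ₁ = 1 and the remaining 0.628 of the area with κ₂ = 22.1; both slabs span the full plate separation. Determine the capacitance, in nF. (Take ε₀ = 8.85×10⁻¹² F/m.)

A = π(15.0 cm)² = 7.07×10⁻² m².
Side-by-side slabs ⇒ two capacitors in parallel, each spanning the full gap.
C₁ = κ₁ε₀A₁/d = 1.00 × 8.85×10⁻¹² × 2.63×10⁻² / 1.07×10⁻³ = 2.17×10⁻¹⁰ F.
C₂ = κ₂ε₀A₂/d = 22.1 × 8.85×10⁻¹² × 4.44×10⁻² / 1.07×10⁻³ = 8.11×10⁻⁹ F.
C = C₁ + C₂ = 8.33×10⁻⁹ F.

C ≈ 8.33 nF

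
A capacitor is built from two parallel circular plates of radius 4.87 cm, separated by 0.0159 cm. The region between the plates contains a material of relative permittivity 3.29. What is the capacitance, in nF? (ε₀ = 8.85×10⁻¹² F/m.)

C ≈ 1.36 nF

A = π(4.87 cm)² = 7.45×10⁻³ m².
C = κε₀A/d = 3.29 × 8.85×10⁻¹² × 7.45×10⁻³ / 1.59×10⁻⁴ = 1.36×10⁻⁹ F.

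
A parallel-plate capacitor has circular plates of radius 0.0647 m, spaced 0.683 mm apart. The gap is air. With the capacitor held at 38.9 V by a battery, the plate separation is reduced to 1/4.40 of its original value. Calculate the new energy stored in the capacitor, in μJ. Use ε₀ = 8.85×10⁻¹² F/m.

A = π(0.0647 m)² = 1.32×10⁻² m².
Initially C₁ = ε₀A/d = 8.85×10⁻¹² × 1.32×10⁻² / 6.83×10⁻⁴ = 1.70×10⁻¹⁰ F.
U₁ = 1.29×10⁻⁷ J.
Battery connected ⇒ V is held fixed. C₂ = 4.40 C₁ and U = ½CV², so U₂/U₁ = C₂/C₁ = 4.40.
U₂ = 4.40 × 1.29×10⁻⁷ = 5.67×10⁻⁷ J.

0.567 μJ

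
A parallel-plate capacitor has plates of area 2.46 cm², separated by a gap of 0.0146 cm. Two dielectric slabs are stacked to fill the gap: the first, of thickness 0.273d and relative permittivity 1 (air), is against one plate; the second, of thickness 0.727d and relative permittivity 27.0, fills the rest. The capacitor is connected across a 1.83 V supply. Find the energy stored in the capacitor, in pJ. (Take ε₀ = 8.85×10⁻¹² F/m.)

83.2 pJ

A = 2.46 cm² = 2.46×10⁻⁴ m².
Stacked slabs ⇒ two capacitors in series, each with the full plate area.
C₁ = κ₁ε₀A/d₁ = 1.00 × 8.85×10⁻¹² × 2.46×10⁻⁴ / 3.99×10⁻⁵ = 5.46×10⁻¹¹ F.
C₂ = κ₂ε₀A/d₂ = 27.0 × 8.85×10⁻¹² × 2.46×10⁻⁴ / 1.06×10⁻⁴ = 5.54×10⁻¹⁰ F.
C = (1/C₁ + 1/C₂)⁻¹ = 4.97×10⁻¹¹ F.
U = ½CV² = ½ × 4.97×10⁻¹¹ × (1.83)² = 8.32×10⁻¹¹ J.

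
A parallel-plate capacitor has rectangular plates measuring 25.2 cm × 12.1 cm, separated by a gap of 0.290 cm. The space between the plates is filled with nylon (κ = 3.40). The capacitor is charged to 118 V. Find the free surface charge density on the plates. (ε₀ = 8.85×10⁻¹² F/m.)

1.22 μC/m²

A = 25.2 × 12.1 cm² = 3.05×10⁻² m².
C = κε₀A/d = 3.40 × 8.85×10⁻¹² × 3.05×10⁻² / 2.90×10⁻³ = 3.16×10⁻¹⁰ F.
σ = Q/A = CV/A = 3.16×10⁻¹⁰ × 118 / 3.05×10⁻² = 1.22×10⁻⁶ C/m².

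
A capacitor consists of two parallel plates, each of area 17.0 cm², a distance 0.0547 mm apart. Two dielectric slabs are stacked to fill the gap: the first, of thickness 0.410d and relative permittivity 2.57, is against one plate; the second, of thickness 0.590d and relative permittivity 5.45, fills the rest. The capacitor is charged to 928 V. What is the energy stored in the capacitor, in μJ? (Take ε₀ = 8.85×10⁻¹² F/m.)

442 μJ

A = 17.0 cm² = 1.70×10⁻³ m².
Stacked slabs ⇒ two capacitors in series, each with the full plate area.
C₁ = κ₁ε₀A/d₁ = 2.57 × 8.85×10⁻¹² × 1.70×10⁻³ / 2.24×10⁻⁵ = 1.72×10⁻⁹ F.
C₂ = κ₂ε₀A/d₂ = 5.45 × 8.85×10⁻¹² × 1.70×10⁻³ / 3.23×10⁻⁵ = 2.54×10⁻⁹ F.
C = (1/C₁ + 1/C₂)⁻¹ = 1.03×10⁻⁹ F.
U = ½CV² = ½ × 1.03×10⁻⁹ × (928)² = 4.42×10⁻⁴ J.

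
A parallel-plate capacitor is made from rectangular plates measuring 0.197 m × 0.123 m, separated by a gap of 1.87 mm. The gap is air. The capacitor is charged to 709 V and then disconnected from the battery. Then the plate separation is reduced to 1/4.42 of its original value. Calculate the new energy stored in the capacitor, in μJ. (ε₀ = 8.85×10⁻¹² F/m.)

A = 0.197 × 0.123 m² = 2.42×10⁻² m².
Initially C₁ = ε₀A/d = 8.85×10⁻¹² × 2.42×10⁻² / 1.87×10⁻³ = 1.15×10⁻¹⁰ F.
U₁ = 2.88×10⁻⁵ J.
Isolated ⇒ Q is held fixed. C₂ = 4.42 C₁ and U = Q²/(2C), so U₂/U₁ = C₁/C₂ = 0.226.
U₂ = 0.226 × 2.88×10⁻⁵ = 6.52×10⁻⁶ J.

U ≈ 6.52 μJ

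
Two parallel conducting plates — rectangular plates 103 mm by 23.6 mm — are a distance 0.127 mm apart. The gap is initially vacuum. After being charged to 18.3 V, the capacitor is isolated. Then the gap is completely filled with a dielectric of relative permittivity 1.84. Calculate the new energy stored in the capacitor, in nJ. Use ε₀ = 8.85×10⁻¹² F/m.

15.4 nJ

A = 103 × 23.6 mm² = 2.43×10⁻³ m².
Initially C₁ = ε₀A/d = 8.85×10⁻¹² × 2.43×10⁻³ / 1.27×10⁻⁴ = 1.69×10⁻¹⁰ F.
U₁ = 2.84×10⁻⁸ J.
Isolated ⇒ Q is held fixed. C₂ = 1.84 C₁ and U = Q²/(2C), so U₂/U₁ = C₁/C₂ = 0.543.
U₂ = 0.543 × 2.84×10⁻⁸ = 1.54×10⁻⁸ J.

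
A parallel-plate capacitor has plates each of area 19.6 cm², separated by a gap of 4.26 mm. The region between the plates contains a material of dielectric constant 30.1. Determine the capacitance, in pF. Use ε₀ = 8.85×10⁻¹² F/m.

C ≈ 123 pF

A = 19.6 cm² = 1.96×10⁻³ m².
C = κε₀A/d = 30.1 × 8.85×10⁻¹² × 1.96×10⁻³ / 4.26×10⁻³ = 1.23×10⁻¹⁰ F.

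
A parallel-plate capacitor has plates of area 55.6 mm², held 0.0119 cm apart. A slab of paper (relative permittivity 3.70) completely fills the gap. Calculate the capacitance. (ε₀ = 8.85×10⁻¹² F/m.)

A = 55.6 mm² = 5.56×10⁻⁵ m².
C = κε₀A/d = 3.70 × 8.85×10⁻¹² × 5.56×10⁻⁵ / 1.19×10⁻⁴ = 1.53×10⁻¹¹ F.

C ≈ 15.3 pF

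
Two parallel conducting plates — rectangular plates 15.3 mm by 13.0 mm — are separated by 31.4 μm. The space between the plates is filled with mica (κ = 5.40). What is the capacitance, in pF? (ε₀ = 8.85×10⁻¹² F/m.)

303 pF

A = 15.3 × 13.0 mm² = 1.99×10⁻⁴ m².
C = κε₀A/d = 5.40 × 8.85×10⁻¹² × 1.99×10⁻⁴ / 3.14×10⁻⁵ = 3.03×10⁻¹⁰ F.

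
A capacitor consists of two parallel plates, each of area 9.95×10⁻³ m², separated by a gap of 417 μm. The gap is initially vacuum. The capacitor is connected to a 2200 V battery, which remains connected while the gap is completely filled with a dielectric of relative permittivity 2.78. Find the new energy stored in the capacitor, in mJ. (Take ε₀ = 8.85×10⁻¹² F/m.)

Initially C₁ = ε₀A/d = 8.85×10⁻¹² × 9.95×10⁻³ / 4.17×10⁻⁴ = 2.11×10⁻¹⁰ F.
U₁ = 5.11×10⁻⁴ J.
Battery connected ⇒ V is held fixed. C₂ = 2.78 C₁ and U = ½CV², so U₂/U₁ = C₂/C₁ = 2.78.
U₂ = 2.78 × 5.11×10⁻⁴ = 1.42×10⁻³ J.

1.42 mJ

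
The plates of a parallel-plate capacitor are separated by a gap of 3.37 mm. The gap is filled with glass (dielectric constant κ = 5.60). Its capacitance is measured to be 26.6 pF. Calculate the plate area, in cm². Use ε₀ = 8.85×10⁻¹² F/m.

A ≈ 18.1 cm²

A = Cd/(κε₀) = 2.66×10⁻¹¹ × 3.37×10⁻³ / (5.60 × 8.85×10⁻¹²) = 1.81×10⁻³ m².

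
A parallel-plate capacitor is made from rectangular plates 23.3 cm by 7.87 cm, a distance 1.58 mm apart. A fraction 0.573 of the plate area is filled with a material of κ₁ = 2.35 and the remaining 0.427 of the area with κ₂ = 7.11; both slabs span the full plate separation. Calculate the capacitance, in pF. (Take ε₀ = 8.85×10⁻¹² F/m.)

450 pF

A = 23.3 × 7.87 cm² = 1.83×10⁻² m².
Side-by-side slabs ⇒ two capacitors in parallel, each spanning the full gap.
C₁ = κ₁ε₀A₁/d = 2.35 × 8.85×10⁻¹² × 1.05×10⁻² / 1.58×10⁻³ = 1.38×10⁻¹⁰ F.
C₂ = κ₂ε₀A₂/d = 7.11 × 8.85×10⁻¹² × 7.83×10⁻³ / 1.58×10⁻³ = 3.12×10⁻¹⁰ F.
C = C₁ + C₂ = 4.50×10⁻¹⁰ F.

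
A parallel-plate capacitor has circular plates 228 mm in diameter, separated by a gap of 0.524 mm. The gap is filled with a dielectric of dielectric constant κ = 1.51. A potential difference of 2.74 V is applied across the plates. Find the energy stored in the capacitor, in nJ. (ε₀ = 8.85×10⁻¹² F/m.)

U ≈ 3.91 nJ

A = π(228/2 mm)² = 4.08×10⁻² m².
C = κε₀A/d = 1.51 × 8.85×10⁻¹² × 4.08×10⁻² / 5.24×10⁻⁴ = 1.04×10⁻⁹ F.
U = ½CV² = ½ × 1.04×10⁻⁹ × (2.74)² = 3.91×10⁻⁹ J.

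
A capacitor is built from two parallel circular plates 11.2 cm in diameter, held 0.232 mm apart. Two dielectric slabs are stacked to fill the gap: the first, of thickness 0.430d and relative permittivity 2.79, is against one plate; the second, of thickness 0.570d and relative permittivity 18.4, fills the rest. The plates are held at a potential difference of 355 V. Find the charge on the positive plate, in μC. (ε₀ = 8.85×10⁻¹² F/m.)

A = π(11.2/2 cm)² = 9.85×10⁻³ m².
Stacked slabs ⇒ two capacitors in series, each with the full plate area.
C₁ = κ₁ε₀A/d₁ = 2.79 × 8.85×10⁻¹² × 9.85×10⁻³ / 9.98×10⁻⁵ = 2.44×10⁻⁹ F.
C₂ = κ₂ε₀A/d₂ = 18.4 × 8.85×10⁻¹² × 9.85×10⁻³ / 1.32×10⁻⁴ = 1.21×10⁻⁸ F.
C = (1/C₁ + 1/C₂)⁻¹ = 2.03×10⁻⁹ F.
Q = CV = 2.03×10⁻⁹ × 355 = 7.21×10⁻⁷ C.

0.721 μC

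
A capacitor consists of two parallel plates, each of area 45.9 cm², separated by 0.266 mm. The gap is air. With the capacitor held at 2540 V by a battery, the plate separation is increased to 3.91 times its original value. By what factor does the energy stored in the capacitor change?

U₂/U₁ ≈ 0.256

Battery connected ⇒ V is held fixed.
C₂ = 0.256 C₁ and U = ½CV², so U₂/U₁ = C₂/C₁ = 0.256.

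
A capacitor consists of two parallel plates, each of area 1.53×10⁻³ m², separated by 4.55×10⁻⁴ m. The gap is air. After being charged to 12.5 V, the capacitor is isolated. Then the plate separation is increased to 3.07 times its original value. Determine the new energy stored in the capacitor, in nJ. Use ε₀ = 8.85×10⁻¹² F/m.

7.14 nJ

Initially C₁ = ε₀A/d = 8.85×10⁻¹² × 1.53×10⁻³ / 4.55×10⁻⁴ = 2.98×10⁻¹¹ F.
U₁ = 2.32×10⁻⁹ J.
Isolated ⇒ Q is held fixed. C₂ = 0.326 C₁ and U = Q²/(2C), so U₂/U₁ = C₁/C₂ = 3.07.
U₂ = 3.07 × 2.32×10⁻⁹ = 7.14×10⁻⁹ J.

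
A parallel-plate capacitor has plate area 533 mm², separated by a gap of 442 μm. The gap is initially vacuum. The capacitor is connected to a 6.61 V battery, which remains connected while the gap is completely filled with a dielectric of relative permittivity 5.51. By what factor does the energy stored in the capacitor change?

Battery connected ⇒ V is held fixed.
C₂ = 5.51 C₁ and U = ½CV², so U₂/U₁ = C₂/C₁ = 5.51.

U₂/U₁ ≈ 5.51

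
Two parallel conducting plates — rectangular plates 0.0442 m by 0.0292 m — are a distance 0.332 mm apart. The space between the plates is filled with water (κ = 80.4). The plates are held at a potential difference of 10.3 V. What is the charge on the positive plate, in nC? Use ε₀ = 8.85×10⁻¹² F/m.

Q ≈ 28.5 nC

A = 0.0442 × 0.0292 m² = 1.29×10⁻³ m².
C = κε₀A/d = 80.4 × 8.85×10⁻¹² × 1.29×10⁻³ / 3.32×10⁻⁴ = 2.77×10⁻⁹ F.
Q = CV = 2.77×10⁻⁹ × 10.3 = 2.85×10⁻⁸ C.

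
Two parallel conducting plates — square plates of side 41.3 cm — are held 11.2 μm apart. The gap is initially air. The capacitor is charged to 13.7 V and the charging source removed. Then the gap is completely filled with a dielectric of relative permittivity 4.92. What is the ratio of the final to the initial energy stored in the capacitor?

Isolated ⇒ Q is held fixed.
C₂ = 4.92 C₁ and U = Q²/(2C), so U₂/U₁ = C₁/C₂ = 0.203.

0.203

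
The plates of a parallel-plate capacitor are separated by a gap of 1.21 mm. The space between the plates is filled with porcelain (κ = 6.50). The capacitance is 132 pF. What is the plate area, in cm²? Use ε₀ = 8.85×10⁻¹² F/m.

A = Cd/(κε₀) = 1.32×10⁻¹⁰ × 1.21×10⁻³ / (6.50 × 8.85×10⁻¹²) = 2.78×10⁻³ m².

27.8 cm²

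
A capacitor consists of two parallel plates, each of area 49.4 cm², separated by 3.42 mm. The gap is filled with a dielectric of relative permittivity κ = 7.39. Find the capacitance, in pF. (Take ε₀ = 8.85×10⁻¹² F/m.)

94.5 pF

A = 49.4 cm² = 4.94×10⁻³ m².
C = κε₀A/d = 7.39 × 8.85×10⁻¹² × 4.94×10⁻³ / 3.42×10⁻³ = 9.45×10⁻¹¹ F.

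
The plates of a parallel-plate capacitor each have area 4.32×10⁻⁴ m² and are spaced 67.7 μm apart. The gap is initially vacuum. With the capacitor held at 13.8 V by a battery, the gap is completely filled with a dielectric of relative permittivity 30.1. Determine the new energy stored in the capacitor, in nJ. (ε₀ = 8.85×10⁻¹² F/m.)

U ≈ 162 nJ

Initially C₁ = ε₀A/d = 8.85×10⁻¹² × 4.32×10⁻⁴ / 6.77×10⁻⁵ = 5.65×10⁻¹¹ F.
U₁ = 5.38×10⁻⁹ J.
Battery connected ⇒ V is held fixed. C₂ = 30.1 C₁ and U = ½CV², so U₂/U₁ = C₂/C₁ = 30.1.
U₂ = 30.1 × 5.38×10⁻⁹ = 1.62×10⁻⁷ J.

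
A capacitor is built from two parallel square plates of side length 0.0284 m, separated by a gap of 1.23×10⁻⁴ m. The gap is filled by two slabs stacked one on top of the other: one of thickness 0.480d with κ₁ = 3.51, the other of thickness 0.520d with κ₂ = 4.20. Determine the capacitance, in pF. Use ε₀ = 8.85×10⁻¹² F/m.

C ≈ 223 pF

A = (0.0284 m)² = 8.07×10⁻⁴ m².
Stacked slabs ⇒ two capacitors in series, each with the full plate area.
C₁ = κ₁ε₀A/d₁ = 3.51 × 8.85×10⁻¹² × 8.07×10⁻⁴ / 5.90×10⁻⁵ = 4.24×10⁻¹⁰ F.
C₂ = κ₂ε₀A/d₂ = 4.20 × 8.85×10⁻¹² × 8.07×10⁻⁴ / 6.40×10⁻⁵ = 4.69×10⁻¹⁰ F.
C = (1/C₁ + 1/C₂)⁻¹ = 2.23×10⁻¹⁰ F.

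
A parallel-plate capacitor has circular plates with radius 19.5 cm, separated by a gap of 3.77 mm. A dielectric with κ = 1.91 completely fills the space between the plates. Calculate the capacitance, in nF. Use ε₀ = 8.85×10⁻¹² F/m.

C ≈ 0.536 nF

A = π(19.5 cm)² = 0.119 m².
C = κε₀A/d = 1.91 × 8.85×10⁻¹² × 0.119 / 3.77×10⁻³ = 5.36×10⁻¹⁰ F.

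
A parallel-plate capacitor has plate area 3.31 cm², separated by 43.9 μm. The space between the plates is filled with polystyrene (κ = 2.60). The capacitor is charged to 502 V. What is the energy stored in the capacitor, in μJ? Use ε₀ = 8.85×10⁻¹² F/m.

A = 3.31 cm² = 3.31×10⁻⁴ m².
C = κε₀A/d = 2.60 × 8.85×10⁻¹² × 3.31×10⁻⁴ / 4.39×10⁻⁵ = 1.73×10⁻¹⁰ F.
U = ½CV² = ½ × 1.73×10⁻¹⁰ × (502)² = 2.19×10⁻⁵ J.

21.9 μJ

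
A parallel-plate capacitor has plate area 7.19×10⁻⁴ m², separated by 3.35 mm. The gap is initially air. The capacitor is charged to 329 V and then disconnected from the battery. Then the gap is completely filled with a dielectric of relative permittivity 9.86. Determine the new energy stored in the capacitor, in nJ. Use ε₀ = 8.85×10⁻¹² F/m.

10.4 nJ

Initially C₁ = ε₀A/d = 8.85×10⁻¹² × 7.19×10⁻⁴ / 3.35×10⁻³ = 1.90×10⁻¹² F.
U₁ = 1.03×10⁻⁷ J.
Isolated ⇒ Q is held fixed. C₂ = 9.86 C₁ and U = Q²/(2C), so U₂/U₁ = C₁/C₂ = 0.101.
U₂ = 0.101 × 1.03×10⁻⁷ = 1.04×10⁻⁸ J.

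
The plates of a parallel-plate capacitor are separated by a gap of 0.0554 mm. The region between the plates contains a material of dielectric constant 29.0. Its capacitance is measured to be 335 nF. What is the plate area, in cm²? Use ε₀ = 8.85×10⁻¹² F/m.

A ≈ 723 cm²

A = Cd/(κε₀) = 3.35×10⁻⁷ × 5.54×10⁻⁵ / (29.0 × 8.85×10⁻¹²) = 7.23×10⁻² m².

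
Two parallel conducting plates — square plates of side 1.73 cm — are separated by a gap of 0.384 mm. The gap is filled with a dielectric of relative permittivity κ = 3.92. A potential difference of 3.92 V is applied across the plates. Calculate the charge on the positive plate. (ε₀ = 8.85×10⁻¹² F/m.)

106 pC

A = (1.73 cm)² = 2.99×10⁻⁴ m².
C = κε₀A/d = 3.92 × 8.85×10⁻¹² × 2.99×10⁻⁴ / 3.84×10⁻⁴ = 2.70×10⁻¹¹ F.
Q = CV = 2.70×10⁻¹¹ × 3.92 = 1.06×10⁻¹⁰ C.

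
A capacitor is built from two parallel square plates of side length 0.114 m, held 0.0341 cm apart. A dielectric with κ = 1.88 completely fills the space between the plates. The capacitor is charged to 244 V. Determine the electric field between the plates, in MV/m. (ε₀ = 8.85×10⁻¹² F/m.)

E = V/d = 244 / 3.41×10⁻⁴ = 7.16×10⁵ V/m.

0.716 MV/m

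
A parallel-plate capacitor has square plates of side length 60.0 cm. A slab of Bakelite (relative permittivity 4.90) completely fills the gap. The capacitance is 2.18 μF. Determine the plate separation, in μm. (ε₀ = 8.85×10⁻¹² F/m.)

7.16 μm

A = (60.0 cm)² = 0.360 m².
d = κε₀A/C = 4.90 × 8.85×10⁻¹² × 0.360 / 2.18×10⁻⁶ = 7.16×10⁻⁶ m.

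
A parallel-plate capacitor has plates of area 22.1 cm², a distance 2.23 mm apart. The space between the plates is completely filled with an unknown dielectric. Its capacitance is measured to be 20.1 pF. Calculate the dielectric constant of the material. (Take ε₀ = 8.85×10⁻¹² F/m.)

κ ≈ 2.29

A = 22.1 cm² = 2.21×10⁻³ m².
κ = Cd/(ε₀A) = 2.01×10⁻¹¹ × 2.23×10⁻³ / (8.85×10⁻¹² × 2.21×10⁻³) = 2.29.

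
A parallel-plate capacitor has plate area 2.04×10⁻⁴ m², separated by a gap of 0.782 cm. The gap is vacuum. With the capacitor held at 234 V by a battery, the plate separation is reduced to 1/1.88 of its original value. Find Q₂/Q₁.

Q₂/Q₁ ≈ 1.88

Battery connected ⇒ V is held fixed.
C₂ = 1.88 C₁ and Q = CV, so Q₂/Q₁ = C₂/C₁ = 1.88.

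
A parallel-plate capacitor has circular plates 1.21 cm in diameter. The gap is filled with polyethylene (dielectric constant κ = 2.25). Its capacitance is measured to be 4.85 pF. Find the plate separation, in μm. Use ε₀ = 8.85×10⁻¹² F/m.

d ≈ 472 μm

A = π(1.21/2 cm)² = 1.15×10⁻⁴ m².
d = κε₀A/C = 2.25 × 8.85×10⁻¹² × 1.15×10⁻⁴ / 4.85×10⁻¹² = 4.72×10⁻⁴ m.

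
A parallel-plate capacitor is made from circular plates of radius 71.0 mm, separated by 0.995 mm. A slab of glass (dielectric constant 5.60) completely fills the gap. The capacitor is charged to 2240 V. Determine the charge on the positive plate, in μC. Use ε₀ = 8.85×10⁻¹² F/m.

A = π(71.0 mm)² = 1.58×10⁻² m².
C = κε₀A/d = 5.60 × 8.85×10⁻¹² × 1.58×10⁻² / 9.95×10⁻⁴ = 7.89×10⁻¹⁰ F.
Q = CV = 7.89×10⁻¹⁰ × 2240 = 1.77×10⁻⁶ C.

1.77 μC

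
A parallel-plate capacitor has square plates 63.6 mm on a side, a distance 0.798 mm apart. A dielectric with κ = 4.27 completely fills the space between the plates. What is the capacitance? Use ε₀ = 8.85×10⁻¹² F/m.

C ≈ 192 pF

A = (63.6 mm)² = 4.04×10⁻³ m².
C = κε₀A/d = 4.27 × 8.85×10⁻¹² × 4.04×10⁻³ / 7.98×10⁻⁴ = 1.92×10⁻¹⁰ F.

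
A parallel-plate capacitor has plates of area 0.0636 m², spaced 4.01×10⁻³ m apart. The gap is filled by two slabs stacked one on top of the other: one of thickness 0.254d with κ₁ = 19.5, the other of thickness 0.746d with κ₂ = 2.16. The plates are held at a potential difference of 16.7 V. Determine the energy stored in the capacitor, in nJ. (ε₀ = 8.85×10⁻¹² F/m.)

U ≈ 54.6 nJ

Stacked slabs ⇒ two capacitors in series, each with the full plate area.
C₁ = κ₁ε₀A/d₁ = 19.5 × 8.85×10⁻¹² × 6.36×10⁻² / 1.02×10⁻³ = 1.08×10⁻⁸ F.
C₂ = κ₂ε₀A/d₂ = 2.16 × 8.85×10⁻¹² × 6.36×10⁻² / 2.99×10⁻³ = 4.06×10⁻¹⁰ F.
C = (1/C₁ + 1/C₂)⁻¹ = 3.92×10⁻¹⁰ F.
U = ½CV² = ½ × 3.92×10⁻¹⁰ × (16.7)² = 5.46×10⁻⁸ J.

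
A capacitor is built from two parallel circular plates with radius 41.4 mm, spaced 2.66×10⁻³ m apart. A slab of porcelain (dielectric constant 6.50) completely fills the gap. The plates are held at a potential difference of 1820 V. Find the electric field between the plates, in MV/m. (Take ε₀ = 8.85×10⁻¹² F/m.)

E = V/d = 1820 / 2.66×10⁻³ = 6.84×10⁵ V/m.

E ≈ 0.684 MV/m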